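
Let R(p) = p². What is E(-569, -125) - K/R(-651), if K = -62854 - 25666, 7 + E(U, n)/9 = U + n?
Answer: -2673671989/423801 ≈ -6308.8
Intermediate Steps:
E(U, n) = -63 + 9*U + 9*n (E(U, n) = -63 + 9*(U + n) = -63 + (9*U + 9*n) = -63 + 9*U + 9*n)
K = -88520
E(-569, -125) - K/R(-651) = (-63 + 9*(-569) + 9*(-125)) - (-88520)/((-651)²) = (-63 - 5121 - 1125) - (-88520)/423801 = -6309 - (-88520)/423801 = -6309 - 1*(-88520/423801) = -6309 + 88520/423801 = -2673671989/423801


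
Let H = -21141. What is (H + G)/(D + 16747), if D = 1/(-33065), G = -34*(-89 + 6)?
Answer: -605717735/553739554 ≈ -1.0939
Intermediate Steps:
G = 2822 (G = -34*(-83) = 2822)
D = -1/33065 ≈ -3.0243e-5
(H + G)/(D + 16747) = (-21141 + 2822)/(-1/33065 + 16747) = -18319/553739554/33065 = -18319*33065/553739554 = -605717735/553739554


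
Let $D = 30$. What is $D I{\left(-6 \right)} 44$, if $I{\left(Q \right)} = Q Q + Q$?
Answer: $39600$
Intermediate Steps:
$I{\left(Q \right)} = Q + Q^{2}$ ($I{\left(Q \right)} = Q^{2} + Q = Q + Q^{2}$)
$D I{\left(-6 \right)} 44 = 30 \left(- 6 \left(1 - 6\right)\right) 44 = 30 \left(\left(-6\right) \left(-5\right)\right) 44 = 30 \cdot 30 \cdot 44 = 900 \cdot 44 = 39600$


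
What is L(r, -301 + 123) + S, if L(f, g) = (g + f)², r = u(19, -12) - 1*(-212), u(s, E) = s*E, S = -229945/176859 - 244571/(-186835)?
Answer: 28921479642278/768452355 ≈ 37636.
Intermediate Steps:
S = 6809498/768452355 (S = -229945*1/176859 - 244571*(-1/186835) = -229945/176859 + 244571/186835 = 6809498/768452355 ≈ 0.0088613)
u(s, E) = E*s
r = -16 (r = -12*19 - 1*(-212) = -228 + 212 = -16)
L(f, g) = (f + g)²
L(r, -301 + 123) + S = (-16 + (-301 + 123))² + 6809498/768452355 = (-16 - 178)² + 6809498/768452355 = (-194)² + 6809498/768452355 = 37636 + 6809498/768452355 = 28921479642278/768452355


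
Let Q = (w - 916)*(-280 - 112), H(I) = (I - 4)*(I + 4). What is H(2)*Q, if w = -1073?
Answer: -9356256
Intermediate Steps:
H(I) = (-4 + I)*(4 + I)
Q = 779688 (Q = (-1073 - 916)*(-280 - 112) = -1989*(-392) = 779688)
H(2)*Q = (-16 + 2²)*779688 = (-16 + 4)*779688 = -12*779688 = -9356256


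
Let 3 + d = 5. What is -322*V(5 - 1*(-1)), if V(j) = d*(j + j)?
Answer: -7728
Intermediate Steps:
d = 2 (d = -3 + 5 = 2)
V(j) = 4*j (V(j) = 2*(j + j) = 2*(2*j) = 4*j)
-322*V(5 - 1*(-1)) = -1288*(5 - 1*(-1)) = -1288*(5 + 1) = -1288*6 = -322*24 = -7728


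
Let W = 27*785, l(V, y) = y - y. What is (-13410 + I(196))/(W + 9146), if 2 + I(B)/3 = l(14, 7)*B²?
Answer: -13416/30341 ≈ -0.44217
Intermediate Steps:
l(V, y) = 0
I(B) = -6 (I(B) = -6 + 3*(0*B²) = -6 + 3*0 = -6 + 0 = -6)
W = 21195
(-13410 + I(196))/(W + 9146) = (-13410 - 6)/(21195 + 9146) = -13416/30341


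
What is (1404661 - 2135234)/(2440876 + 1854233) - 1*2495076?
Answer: -10716624113857/4295109 ≈ -2.4951e+6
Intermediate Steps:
(1404661 - 2135234)/(2440876 + 1854233) - 1*2495076 = -730573/4295109 - 2495076 = -10716624113857/4295109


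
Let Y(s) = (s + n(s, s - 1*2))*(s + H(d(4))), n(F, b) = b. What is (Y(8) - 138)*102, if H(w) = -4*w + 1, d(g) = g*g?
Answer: -92616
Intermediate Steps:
d(g) = g²
H(w) = 1 - 4*w
Y(s) = (-63 + s)*(-2 + 2*s) (Y(s) = (s + (s - 1*2))*(s + (1 - 4*4²)) = (s + (s - 2))*(s + (1 - 4*16)) = (s + (-2 + s))*(s + (1 - 64)) = (-2 + 2*s)*(s - 63) = (-2 + 2*s)*(-63 + s) = (-63 + s)*(-2 + 2*s))
(Y(8) - 138)*102 = ((126 - 128*8 + 2*8²) - 138)*102 = ((126 - 1024 + 2*64) - 138)*102 = ((126 - 1024 + 128) - 138)*102 = (-770 - 138)*102 = -908*102 = -92616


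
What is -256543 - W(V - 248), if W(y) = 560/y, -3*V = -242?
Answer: -64391453/251 ≈ -2.5654e+5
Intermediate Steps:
V = 242/3 (V = -⅓*(-242) = 242/3 ≈ 80.667)
-256543 - W(V - 248) = -256543 - 560/(242/3 - 248) = -256543 - 560/(-502/3) = -256543 - 560*(-3)/502 = -256543 - 1*(-840/251) = -256543 + 840/251 = -64391453/251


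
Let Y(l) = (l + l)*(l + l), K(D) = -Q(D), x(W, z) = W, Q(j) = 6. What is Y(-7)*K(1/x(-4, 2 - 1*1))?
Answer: -1176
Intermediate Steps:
K(D) = -6 (K(D) = -1*6 = -6)
Y(l) = 4*l**2 (Y(l) = (2*l)*(2*l) = 4*l**2)
Y(-7)*K(1/x(-4, 2 - 1*1)) = (4*(-7)**2)*(-6) = (4*49)*(-6) = 196*(-6) = -1176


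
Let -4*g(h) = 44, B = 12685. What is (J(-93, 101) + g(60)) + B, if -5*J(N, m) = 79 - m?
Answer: 63392/5 ≈ 12678.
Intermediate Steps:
g(h) = -11 (g(h) = -¼*44 = -11)
J(N, m) = -79/5 + m/5 (J(N, m) = -(79 - m)/5 = -79/5 + m/5)
(J(-93, 101) + g(60)) + B = ((-79/5 + (⅕)*101) - 11) + 12685 = ((-79/5 + 101/5) - 11) + 12685 = (22/5 - 11) + 12685 = -33/5 + 12685 = 63392/5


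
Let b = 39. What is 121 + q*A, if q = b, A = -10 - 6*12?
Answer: -3077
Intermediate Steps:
A = -82 (A = -10 - 72 = -82)
q = 39
121 + q*A = 121 + 39*(-82) = 121 - 3198 = -3077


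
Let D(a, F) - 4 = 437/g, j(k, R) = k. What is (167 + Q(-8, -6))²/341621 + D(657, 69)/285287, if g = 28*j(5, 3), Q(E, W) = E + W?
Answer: 133614324251/1949200604540 ≈ 0.068548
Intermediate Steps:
g = 140 (g = 28*5 = 140)
D(a, F) = 997/140 (D(a, F) = 4 + 437/140 = 997/140)
(167 + Q(-8, -6))²/341621 + D(657, 69)/285287 = (167 + (-8 - 6))²/341621 + (997/140)/285287 = (167 - 14)²*(1/341621) + (997/140)*(1/285287) = 153²*(1/341621) + 997/39940180 = 23409*(1/341621) + 997/39940180 = 23409/341621 + 997/39940180 = 133614324251/1949200604540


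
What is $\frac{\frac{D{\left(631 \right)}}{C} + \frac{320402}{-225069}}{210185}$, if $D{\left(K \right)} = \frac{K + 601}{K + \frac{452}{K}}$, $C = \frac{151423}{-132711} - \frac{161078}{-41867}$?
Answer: $- \frac{316114593926816126822}{94517985397755573124221855} \approx -3.3445 \cdot 10^{-6}$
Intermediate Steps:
$C = \frac{15037195717}{5556211437}$ ($C = 151423 \left(- \frac{1}{132711}\right) - - \frac{161078}{41867} = - \frac{151423}{132711} + \frac{161078}{41867} = \frac{15037195717}{5556211437} \approx 2.7064$)
$D{\left(K \right)} = \frac{601 + K}{K + \frac{452}{K}}$
$\frac{\frac{D{\left(631 \right)}}{C} + \frac{320402}{-225069}}{210185} = \frac{\frac{631 \frac{1}{452 + 631^{2}} \left(601 + 631\right)}{\frac{15037195717}{5556211437}} + \frac{320402}{-225069}}{210185} = \left(631 \frac{1}{452 + 398161} \cdot 1232 \cdot \frac{5556211437}{15037195717} + 320402 \left(- \frac{1}{225069}\right)\right) \frac{1}{210185} = \left(631 \cdot \frac{1}{398613} \cdot 1232 \cdot \frac{5556211437}{15037195717} - \frac{320402}{225069}\right) \frac{1}{210185} = \left(\frac{777392}{398613} \cdot \frac{5556211437}{15037195717} - \frac{320402}{225069}\right) \frac{1}{210185} = \left(\frac{1439784773810768}{1998007232113507} - \frac{320402}{225069}\right) \frac{1}{210185} = \left(- \frac{316114593926816126822}{449689489724554906983}\right) \frac{1}{210185} = - \frac{316114593926816126822}{94517985397755573124221855}$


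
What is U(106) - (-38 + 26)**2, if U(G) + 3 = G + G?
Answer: 65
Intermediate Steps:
U(G) = -3 + 2*G (U(G) = -3 + (G + G) = -3 + 2*G)
U(106) - (-38 + 26)**2 = (-3 + 2*106) - (-38 + 26)**2 = (-3 + 212) - 1*(-12)**2 = 209 - 1*144 = 209 - 144 = 65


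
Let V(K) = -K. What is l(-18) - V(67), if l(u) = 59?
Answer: 126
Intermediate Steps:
l(-18) - V(67) = 59 - (-1)*67 = 59 - 1*(-67) = 59 + 67 = 126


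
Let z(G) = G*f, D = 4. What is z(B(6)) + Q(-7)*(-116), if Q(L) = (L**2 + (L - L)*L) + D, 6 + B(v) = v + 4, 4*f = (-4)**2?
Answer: -6132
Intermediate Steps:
f = 4 (f = (1/4)*(-4)**2 = (1/4)*16 = 4)
B(v) = -2 + v (B(v) = -6 + (v + 4) = -6 + (4 + v) = -2 + v)
Q(L) = 4 + L**2 (Q(L) = (L**2 + (L - L)*L) + 4 = (L**2 + 0*L) + 4 = (L**2 + 0) + 4 = L**2 + 4 = 4 + L**2)
z(G) = 4*G (z(G) = G*4 = 4*G)
z(B(6)) + Q(-7)*(-116) = 4*(-2 + 6) + (4 + (-7)**2)*(-116) = 4*4 + (4 + 49)*(-116) = 16 + 53*(-116) = 16 - 6148 = -6132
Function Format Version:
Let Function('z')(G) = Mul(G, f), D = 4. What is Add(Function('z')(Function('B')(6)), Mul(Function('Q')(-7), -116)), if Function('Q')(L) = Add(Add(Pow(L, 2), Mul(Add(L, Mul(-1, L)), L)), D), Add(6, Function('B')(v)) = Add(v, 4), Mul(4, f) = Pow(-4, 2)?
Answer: -6132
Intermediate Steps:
f = 4 (f = Mul(Rational(1, 4), Pow(-4, 2)) = Mul(Rational(1, 4), 16) = 4)
Function('B')(v) = Add(-2, v) (Function('B')(v) = Add(-6, Add(v, 4)) = Add(-6, Add(4, v)) = Add(-2, v))
Function('Q')(L) = Add(4, Pow(L, 2)) (Function('Q')(L) = Add(Add(Pow(L, 2), Mul(Add(L, Mul(-1, L)), L)), 4) = Add(Add(Pow(L, 2), Mul(0, L)), 4) = Add(Add(Pow(L, 2), 0), 4) = Add(Pow(L, 2), 4) = Add(4, Pow(L, 2)))
Function('z')(G) = Mul(4, G) (Function('z')(G) = Mul(G, 4) = Mul(4, G))
Add(Function('z')(Function('B')(6)), Mul(Function('Q')(-7), -116)) = Add(Mul(4, Add(-2, 6)), Mul(Add(4, Pow(-7, 2)), -116)) = Add(Mul(4, 4), Mul(Add(4, 49), -116)) = Add(16, Mul(53, -116)) = Add(16, -6148) = -6132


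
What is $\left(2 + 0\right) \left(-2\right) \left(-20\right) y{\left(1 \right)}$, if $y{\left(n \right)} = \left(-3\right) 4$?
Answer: $-960$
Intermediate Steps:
$y{\left(n \right)} = -12$
$\left(2 + 0\right) \left(-2\right) \left(-20\right) y{\left(1 \right)} = \left(2 + 0\right) \left(-2\right) \left(-20\right) \left(-12\right) = 2 \left(-2\right) \left(-20\right) \left(-12\right) = \left(-4\right) \left(-20\right) \left(-12\right) = 80 \left(-12\right) = -960$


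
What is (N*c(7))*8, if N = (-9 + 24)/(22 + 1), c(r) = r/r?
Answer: 120/23 ≈ 5.2174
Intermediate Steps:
c(r) = 1
N = 15/23 ≈ 0.65217
(N*c(7))*8 = ((15/23)*1)*8 = (15/23)*8 = 120/23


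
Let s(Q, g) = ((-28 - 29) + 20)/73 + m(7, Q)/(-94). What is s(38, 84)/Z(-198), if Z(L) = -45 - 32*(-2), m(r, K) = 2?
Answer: -1812/65189 ≈ -0.027796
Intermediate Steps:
s(Q, g) = -1812/3431 (s(Q, g) = ((-28 - 29) + 20)/73 + 2/(-94) = (-57 + 20)*(1/73) + 2*(-1/94) = -37*1/73 - 1/47 = -37/73 - 1/47 = -1812/3431)
Z(L) = 19 (Z(L) = -45 + 64 = 19)
s(38, 84)/Z(-198) = -1812/3431/19 = -1812/3431*1/19 = -1812/65189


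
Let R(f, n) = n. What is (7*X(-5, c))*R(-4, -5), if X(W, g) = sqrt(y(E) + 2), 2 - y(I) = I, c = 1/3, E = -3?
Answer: -35*sqrt(7) ≈ -92.601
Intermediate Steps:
c = 1/3 ≈ 0.33333
y(I) = 2 - I
X(W, g) = sqrt(7) (X(W, g) = sqrt((2 - 1*(-3)) + 2) = sqrt((2 + 3) + 2) = sqrt(5 + 2) = sqrt(7))
(7*X(-5, c))*R(-4, -5) = (7*sqrt(7))*(-5) = -35*sqrt(7)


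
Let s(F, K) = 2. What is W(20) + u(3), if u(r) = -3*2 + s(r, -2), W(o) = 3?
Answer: -1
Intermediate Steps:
u(r) = -4 (u(r) = -3*2 + 2 = -6 + 2 = -4)
W(20) + u(3) = 3 - 4 = -1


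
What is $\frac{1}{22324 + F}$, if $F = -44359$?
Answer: $- \frac{1}{22035} \approx -4.5382 \cdot 10^{-5}$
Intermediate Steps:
$\frac{1}{22324 + F} = \frac{1}{22324 - 44359} = \frac{1}{-22035} = - \frac{1}{22035}$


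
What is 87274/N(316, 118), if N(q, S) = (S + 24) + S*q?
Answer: 43637/18715 ≈ 2.3317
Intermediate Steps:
N(q, S) = 24 + S + S*q (N(q, S) = (24 + S) + S*q = 24 + S + S*q)
87274/N(316, 118) = 87274/(24 + 118 + 118*316) = 87274/(24 + 118 + 37288) = 87274/37430 = 87274*(1/37430) = 43637/18715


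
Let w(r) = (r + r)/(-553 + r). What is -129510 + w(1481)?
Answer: -60091159/464 ≈ -1.2951e+5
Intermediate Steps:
w(r) = 2*r/(-553 + r) (w(r) = (2*r)/(-553 + r) = 2*r/(-553 + r))
-129510 + w(1481) = -129510 + 2*1481/(-553 + 1481) = -129510 + 2*1481/928 = -129510 + 2*1481*(1/928) = -129510 + 1481/464 = -60091159/464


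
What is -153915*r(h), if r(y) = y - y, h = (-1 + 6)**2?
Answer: 0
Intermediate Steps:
h = 25 (h = 5**2 = 25)
r(y) = 0
-153915*r(h) = -153915*0 = -1*0 = 0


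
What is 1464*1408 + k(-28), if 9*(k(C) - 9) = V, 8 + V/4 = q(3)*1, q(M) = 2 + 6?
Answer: 2061321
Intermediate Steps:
q(M) = 8
V = 0 (V = -32 + 4*(8*1) = -32 + 4*8 = -32 + 32 = 0)
k(C) = 9 (k(C) = 9 + (⅑)*0 = 9 + 0 = 9)
1464*1408 + k(-28) = 1464*1408 + 9 = 2061312 + 9 = 2061321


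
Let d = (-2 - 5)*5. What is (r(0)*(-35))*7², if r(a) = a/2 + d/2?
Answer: 60025/2 ≈ 30013.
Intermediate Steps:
d = -35 (d = -7*5 = -35)
r(a) = -35/2 + a/2 (r(a) = a/2 - 35/2 = -35/2 + a/2)
(r(0)*(-35))*7² = ((-35/2 + (½)*0)*(-35))*7² = ((-35/2 + 0)*(-35))*49 = -35/2*(-35)*49 = (1225/2)*49 = 60025/2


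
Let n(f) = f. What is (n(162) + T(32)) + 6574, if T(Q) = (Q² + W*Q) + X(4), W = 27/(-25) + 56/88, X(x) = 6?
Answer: 2131746/275 ≈ 7751.8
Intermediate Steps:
W = -122/275 (W = 27*(-1/25) + 56*(1/88) = -27/25 + 7/11 = -122/275 ≈ -0.44364)
T(Q) = 6 + Q² - 122*Q/275 (T(Q) = (Q² - 122*Q/275) + 6 = 6 + Q² - 122*Q/275)
(n(162) + T(32)) + 6574 = (162 + (6 + 32² - 122/275*32)) + 6574 = (162 + (6 + 1024 - 3904/275)) + 6574 = (162 + 279346/275) + 6574 = 323896/275 + 6574 = 2131746/275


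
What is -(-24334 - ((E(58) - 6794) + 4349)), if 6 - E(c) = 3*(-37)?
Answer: 22006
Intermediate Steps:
E(c) = 117 (E(c) = 6 - 3*(-37) = 6 - 1*(-111) = 6 + 111 = 117)
-(-24334 - ((E(58) - 6794) + 4349)) = -(-24334 - ((117 - 6794) + 4349)) = -(-24334 - (-6677 + 4349)) = -(-24334 - 1*(-2328)) = -(-24334 + 2328) = -1*(-22006) = 22006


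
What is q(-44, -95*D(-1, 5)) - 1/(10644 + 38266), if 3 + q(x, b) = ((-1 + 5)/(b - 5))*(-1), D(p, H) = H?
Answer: -1755881/586920 ≈ -2.9917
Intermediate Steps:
q(x, b) = -3 - 4/(-5 + b) (q(x, b) = -3 + ((-1 + 5)/(b - 5))*(-1) = -3 + (4/(-5 + b))*(-1) = -3 - 4/(-5 + b))
q(-44, -95*D(-1, 5)) - 1/(10644 + 38266) = (11 - (-285)*5)/(-5 - 95*5) - 1/(10644 + 38266) = (11 - 3*(-475))/(-5 - 475) - 1/48910 = (11 + 1425)/(-480) - 1*1/48910 = -1/480*1436 - 1/48910 = -359/120 - 1/48910 = -1755881/586920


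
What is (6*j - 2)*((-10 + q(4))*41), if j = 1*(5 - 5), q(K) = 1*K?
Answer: 492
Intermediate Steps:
q(K) = K
j = 0 (j = 1*0 = 0)
(6*j - 2)*((-10 + q(4))*41) = (6*0 - 2)*((-10 + 4)*41) = (0 - 2)*(-6*41) = -2*(-246) = 492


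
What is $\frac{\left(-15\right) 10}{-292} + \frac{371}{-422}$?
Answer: $- \frac{5629}{15403} \approx -0.36545$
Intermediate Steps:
$\frac{\left(-15\right) 10}{-292} + \frac{371}{-422} = \left(-150\right) \left(- \frac{1}{292}\right) + 371 \left(- \frac{1}{422}\right) = \frac{75}{146} - \frac{371}{422} = - \frac{5629}{15403}$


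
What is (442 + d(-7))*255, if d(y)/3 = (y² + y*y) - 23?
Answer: 170085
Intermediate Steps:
d(y) = -69 + 6*y² (d(y) = 3*((y² + y*y) - 23) = 3*((y² + y²) - 23) = 3*(2*y² - 23) = 3*(-23 + 2*y²) = -69 + 6*y²)
(442 + d(-7))*255 = (442 + (-69 + 6*(-7)²))*255 = (442 + (-69 + 6*49))*255 = (442 + (-69 + 294))*255 = (442 + 225)*255 = 667*255 = 170085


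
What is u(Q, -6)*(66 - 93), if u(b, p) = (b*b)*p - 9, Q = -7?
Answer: 8181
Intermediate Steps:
u(b, p) = -9 + p*b² (u(b, p) = b²*p - 9 = p*b² - 9 = -9 + p*b²)
u(Q, -6)*(66 - 93) = (-9 - 6*(-7)²)*(66 - 93) = (-9 - 6*49)*(-27) = (-9 - 294)*(-27) = -303*(-27) = 8181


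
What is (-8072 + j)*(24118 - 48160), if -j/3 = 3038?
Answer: 413185812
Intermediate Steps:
j = -9114 (j = -3*3038 = -9114)
(-8072 + j)*(24118 - 48160) = (-8072 - 9114)*(24118 - 48160) = -17186*(-24042) = 413185812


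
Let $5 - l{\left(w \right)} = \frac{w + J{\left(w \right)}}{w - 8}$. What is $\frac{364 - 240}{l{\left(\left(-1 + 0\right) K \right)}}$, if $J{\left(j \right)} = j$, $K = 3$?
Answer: $\frac{1364}{49} \approx 27.837$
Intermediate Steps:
$l{\left(w \right)} = 5 - \frac{2 w}{-8 + w}$ ($l{\left(w \right)} = 5 - \frac{w + w}{w - 8} = 5 - \frac{2 w}{-8 + w}$)
$\frac{364 - 240}{l{\left(\left(-1 + 0\right) K \right)}} = \frac{364 - 240}{\frac{1}{-8 + \left(-1 + 0\right) 3} \left(-40 + 3 \left(-1 + 0\right) 3\right)} = \frac{124}{\frac{1}{-8 - 3} \left(-40 + 3 \left(\left(-1\right) 3\right)\right)} = \frac{124}{\frac{1}{-8 - 3} \left(-40 + 3 \left(-3\right)\right)} = \frac{124}{\frac{1}{-11} \left(-40 - 9\right)} = \frac{124}{\left(- \frac{1}{11}\right) \left(-49\right)} = \frac{124}{\frac{49}{11}} = 124 \cdot \frac{11}{49} = \frac{1364}{49}$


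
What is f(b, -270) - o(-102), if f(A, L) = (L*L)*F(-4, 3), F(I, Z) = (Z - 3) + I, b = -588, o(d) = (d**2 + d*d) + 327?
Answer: -312735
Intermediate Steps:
o(d) = 327 + 2*d**2 (o(d) = (d**2 + d**2) + 327 = 2*d**2 + 327 = 327 + 2*d**2)
F(I, Z) = -3 + I + Z (F(I, Z) = (-3 + Z) + I = -3 + I + Z)
f(A, L) = -4*L**2 (f(A, L) = (L*L)*(-3 - 4 + 3) = L**2*(-4) = -4*L**2)
f(b, -270) - o(-102) = -4*(-270)**2 - (327 + 2*(-102)**2) = -4*72900 - (327 + 2*10404) = -291600 - (327 + 20808) = -291600 - 1*21135 = -291600 - 21135 = -312735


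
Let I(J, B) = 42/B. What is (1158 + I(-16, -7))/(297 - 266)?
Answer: 1152/31 ≈ 37.161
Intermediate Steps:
(1158 + I(-16, -7))/(297 - 266) = (1158 + 42/(-7))/(297 - 266) = (1158 + 42*(-⅐))/31 = (1158 - 6)*(1/31) = 1152*(1/31) = 1152/31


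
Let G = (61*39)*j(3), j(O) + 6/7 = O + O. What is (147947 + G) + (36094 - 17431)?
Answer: 1251914/7 ≈ 1.7884e+5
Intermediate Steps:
j(O) = -6/7 + 2*O (j(O) = -6/7 + (O + O) = -6/7 + 2*O)
G = 85644/7 (G = (61*39)*(-6/7 + 2*3) = 2379*(-6/7 + 6) = 2379*(36/7) = 85644/7 ≈ 12235.)
(147947 + G) + (36094 - 17431) = (147947 + 85644/7) + (36094 - 17431) = 1121273/7 + 18663 = 1251914/7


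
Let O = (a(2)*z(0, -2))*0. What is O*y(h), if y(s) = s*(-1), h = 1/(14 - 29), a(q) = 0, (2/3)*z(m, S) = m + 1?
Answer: 0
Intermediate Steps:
z(m, S) = 3/2 + 3*m/2 (z(m, S) = 3*(m + 1)/2 = 3*(1 + m)/2 = 3/2 + 3*m/2)
h = -1/15 (h = 1/(-15) = -1/15 ≈ -0.066667)
y(s) = -s
O = 0 (O = (0*(3/2 + (3/2)*0))*0 = (0*(3/2 + 0))*0 = (0*(3/2))*0 = 0*0 = 0)
O*y(h) = 0*(-1*(-1/15)) = 0*(1/15) = 0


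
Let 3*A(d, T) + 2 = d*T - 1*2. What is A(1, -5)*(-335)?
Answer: 1005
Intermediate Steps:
A(d, T) = -4/3 + T*d/3 (A(d, T) = -⅔ + (d*T - 1*2)/3 = -⅔ + (T*d - 2)/3 = -⅔ + (-2 + T*d)/3 = -⅔ + (-⅔ + T*d/3) = -4/3 + T*d/3)
A(1, -5)*(-335) = (-4/3 + (⅓)*(-5)*1)*(-335) = (-4/3 - 5/3)*(-335) = -3*(-335) = 1005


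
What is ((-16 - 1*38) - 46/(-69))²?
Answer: 25600/9 ≈ 2844.4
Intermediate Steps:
((-16 - 1*38) - 46/(-69))² = ((-16 - 38) - 46*(-1/69))² = (-54 + ⅔)² = (-160/3)² = 25600/9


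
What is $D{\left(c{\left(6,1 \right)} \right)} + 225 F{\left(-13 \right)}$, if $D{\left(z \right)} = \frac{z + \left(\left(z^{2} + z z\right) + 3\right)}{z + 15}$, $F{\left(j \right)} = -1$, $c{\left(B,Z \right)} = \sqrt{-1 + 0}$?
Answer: $- \frac{25417}{113} + \frac{7 i}{113} \approx -224.93 + 0.061947 i$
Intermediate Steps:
$c{\left(B,Z \right)} = i$ ($c{\left(B,Z \right)} = \sqrt{-1} = i$)
$D{\left(z \right)} = \frac{3 + z + 2 z^{2}}{15 + z}$ ($D{\left(z \right)} = \frac{z + \left(\left(z^{2} + z^{2}\right) + 3\right)}{15 + z} = \frac{z + \left(2 z^{2} + 3\right)}{15 + z} = \frac{z + \left(3 + 2 z^{2}\right)}{15 + z} = \frac{3 + z + 2 z^{2}}{15 + z}$)
$D{\left(c{\left(6,1 \right)} \right)} + 225 F{\left(-13 \right)} = \frac{3 + i + 2 i^{2}}{15 + i} + 225 \left(-1\right) = \frac{15 - i}{226} \left(3 + i + 2 \left(-1\right)\right) - 225 = \frac{15 - i}{226} \left(3 + i - 2\right) - 225 = \frac{15 - i}{226} \left(1 + i\right) - 225 = \frac{\left(1 + i\right) \left(15 - i\right)}{226} - 225 = -225 + \frac{\left(1 + i\right) \left(15 - i\right)}{226}$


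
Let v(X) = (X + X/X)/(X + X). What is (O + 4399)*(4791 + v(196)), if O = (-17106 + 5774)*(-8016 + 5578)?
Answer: 51899981528235/392 ≈ 1.3240e+11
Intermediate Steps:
v(X) = (1 + X)/(2*X) (v(X) = (X + 1)/((2*X)) = (1 + X)*(1/(2*X)) = (1 + X)/(2*X))
O = 27627416 (O = -11332*(-2438) = 27627416)
(O + 4399)*(4791 + v(196)) = (27627416 + 4399)*(4791 + (1/2)*(1 + 196)/196) = 27631815*(4791 + (1/2)*(1/196)*197) = 27631815*(4791 + 197/392) = 27631815*(1878269/392) = 51899981528235/392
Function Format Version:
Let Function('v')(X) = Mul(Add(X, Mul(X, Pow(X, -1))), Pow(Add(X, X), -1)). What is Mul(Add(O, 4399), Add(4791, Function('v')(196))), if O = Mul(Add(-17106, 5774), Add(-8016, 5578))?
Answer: Rational(51899981528235, 392) ≈ 1.3240e+11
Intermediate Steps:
Function('v')(X) = Mul(Rational(1, 2), Pow(X, -1), Add(1, X)) (Function('v')(X) = Mul(Add(X, 1), Pow(Mul(2, X), -1)) = Mul(Add(1, X), Mul(Rational(1, 2), Pow(X, -1))) = Mul(Rational(1, 2), Pow(X, -1), Add(1, X)))
O = 27627416 (O = Mul(-11332, -2438) = 27627416)
Mul(Add(O, 4399), Add(4791, Function('v')(196))) = Mul(Add(27627416, 4399), Add(4791, Mul(Rational(1, 2), Pow(196, -1), Add(1, 196)))) = Mul(27631815, Add(4791, Mul(Rational(1, 2), Rational(1, 196), 197))) = Mul(27631815, Add(4791, Rational(197, 392))) = Mul(27631815, Rational(1878269, 392)) = Rational(51899981528235, 392)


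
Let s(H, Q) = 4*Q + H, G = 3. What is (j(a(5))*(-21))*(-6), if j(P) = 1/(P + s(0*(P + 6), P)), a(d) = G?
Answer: 42/5 ≈ 8.4000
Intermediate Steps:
a(d) = 3
s(H, Q) = H + 4*Q
j(P) = 1/(5*P) (j(P) = 1/(P + (0*(P + 6) + 4*P)) = 1/(P + (0*(6 + P) + 4*P)) = 1/(P + (0 + 4*P)) = 1/(P + 4*P) = 1/(5*P))
(j(a(5))*(-21))*(-6) = (((1/5)/3)*(-21))*(-6) = (((1/5)*(1/3))*(-21))*(-6) = ((1/15)*(-21))*(-6) = -7/5*(-6) = 42/5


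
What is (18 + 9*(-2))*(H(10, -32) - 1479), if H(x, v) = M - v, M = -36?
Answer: 0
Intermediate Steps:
H(x, v) = -36 - v
(18 + 9*(-2))*(H(10, -32) - 1479) = (18 + 9*(-2))*((-36 - 1*(-32)) - 1479) = (18 - 18)*((-36 + 32) - 1479) = 0*(-4 - 1479) = 0*(-1483) = 0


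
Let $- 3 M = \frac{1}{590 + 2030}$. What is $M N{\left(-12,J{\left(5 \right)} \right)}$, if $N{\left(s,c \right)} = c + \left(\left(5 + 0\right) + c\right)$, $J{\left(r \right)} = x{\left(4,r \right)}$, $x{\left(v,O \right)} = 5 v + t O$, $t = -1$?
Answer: $- \frac{7}{1572} \approx -0.0044529$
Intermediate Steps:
$x{\left(v,O \right)} = - O + 5 v$ ($x{\left(v,O \right)} = 5 v - O = - O + 5 v$)
$J{\left(r \right)} = 20 - r$ ($J{\left(r \right)} = - r + 5 \cdot 4 = - r + 20 = 20 - r$)
$N{\left(s,c \right)} = 5 + 2 c$ ($N{\left(s,c \right)} = c + \left(5 + c\right) = 5 + 2 c$)
$M = - \frac{1}{7860}$ ($M = - \frac{1}{3 \left(590 + 2030\right)} = - \frac{1}{3 \cdot 2620} = \left(- \frac{1}{3}\right) \frac{1}{2620} = - \frac{1}{7860} \approx -0.00012723$)
$M N{\left(-12,J{\left(5 \right)} \right)} = - \frac{5 + 2 \left(20 - 5\right)}{7860} = - \frac{5 + 2 \cdot 15}{7860} = - \frac{5 + 30}{7860} = \left(- \frac{1}{7860}\right) 35 = - \frac{7}{1572}$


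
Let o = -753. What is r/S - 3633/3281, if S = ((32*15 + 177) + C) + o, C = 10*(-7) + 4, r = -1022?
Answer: 1382318/265761 ≈ 5.2014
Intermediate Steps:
C = -66 (C = -70 + 4 = -66)
S = -162 (S = ((32*15 + 177) - 66) - 753 = ((480 + 177) - 66) - 753 = (657 - 66) - 753 = 591 - 753 = -162)
r/S - 3633/3281 = -1022/(-162) - 3633/3281 = -1022*(-1/162) - 3633*1/3281 = 511/81 - 3633/3281 = 1382318/265761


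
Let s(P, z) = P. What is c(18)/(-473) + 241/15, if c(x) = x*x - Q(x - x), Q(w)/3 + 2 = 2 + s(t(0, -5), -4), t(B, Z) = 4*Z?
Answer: 108233/7095 ≈ 15.255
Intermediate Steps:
Q(w) = -60 (Q(w) = -6 + 3*(2 + 4*(-5)) = -6 + 3*(2 - 20) = -6 + 3*(-18) = -6 - 54 = -60)
c(x) = 60 + x² (c(x) = x*x - 1*(-60) = x² + 60 = 60 + x²)
c(18)/(-473) + 241/15 = (60 + 18²)/(-473) + 241/15 = (60 + 324)*(-1/473) + 241*(1/15) = 384*(-1/473) + 241/15 = -384/473 + 241/15 = 108233/7095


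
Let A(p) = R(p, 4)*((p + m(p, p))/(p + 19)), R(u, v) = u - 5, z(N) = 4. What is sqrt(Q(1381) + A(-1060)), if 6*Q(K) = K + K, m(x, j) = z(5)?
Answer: I*sqrt(671895753)/1041 ≈ 24.9*I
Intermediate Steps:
m(x, j) = 4
R(u, v) = -5 + u
A(p) = (-5 + p)*(4 + p)/(19 + p) (A(p) = (-5 + p)*((p + 4)/(p + 19)) = (-5 + p)*((4 + p)/(19 + p)) = (-5 + p)*(4 + p)/(19 + p))
Q(K) = K/3 (Q(K) = (K + K)/6 = (2*K)/6 = K/3)
sqrt(Q(1381) + A(-1060)) = sqrt((1/3)*1381 + (-5 - 1060)*(4 - 1060)/(19 - 1060)) = sqrt(1381/3 - 1065*(-1056)/(-1041)) = sqrt(1381/3 - 1/1041*(-1065)*(-1056)) = sqrt(1381/3 - 374880/347) = sqrt(-645433/1041) = I*sqrt(671895753)/1041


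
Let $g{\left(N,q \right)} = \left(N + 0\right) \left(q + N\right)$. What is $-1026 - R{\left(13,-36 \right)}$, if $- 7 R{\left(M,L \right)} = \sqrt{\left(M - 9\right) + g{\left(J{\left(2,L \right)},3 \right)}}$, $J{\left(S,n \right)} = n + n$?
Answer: $-1026 + \frac{2 \sqrt{1243}}{7} \approx -1015.9$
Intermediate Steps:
$J{\left(S,n \right)} = 2 n$
$g{\left(N,q \right)} = N \left(N + q\right)$
$R{\left(M,L \right)} = - \frac{\sqrt{-9 + M + 2 L \left(3 + 2 L\right)}}{7}$ ($R{\left(M,L \right)} = - \frac{\sqrt{\left(M - 9\right) + 2 L \left(2 L + 3\right)}}{7} = - \frac{\sqrt{\left(-9 + M\right) + 2 L \left(3 + 2 L\right)}}{7} = - \frac{\sqrt{-9 + M + 2 L \left(3 + 2 L\right)}}{7}$)
$-1026 - R{\left(13,-36 \right)} = -1026 - - \frac{\sqrt{-9 + 13 + 2 \left(-36\right) \left(3 + 2 \left(-36\right)\right)}}{7} = -1026 - - \frac{\sqrt{-9 + 13 + 2 \left(-36\right) \left(3 - 72\right)}}{7} = -1026 - - \frac{\sqrt{-9 + 13 + 2 \left(-36\right) \left(-69\right)}}{7} = -1026 - - \frac{\sqrt{-9 + 13 + 4968}}{7} = -1026 - - \frac{\sqrt{4972}}{7} = -1026 - - \frac{2 \sqrt{1243}}{7} = -1026 + \frac{2 \sqrt{1243}}{7}$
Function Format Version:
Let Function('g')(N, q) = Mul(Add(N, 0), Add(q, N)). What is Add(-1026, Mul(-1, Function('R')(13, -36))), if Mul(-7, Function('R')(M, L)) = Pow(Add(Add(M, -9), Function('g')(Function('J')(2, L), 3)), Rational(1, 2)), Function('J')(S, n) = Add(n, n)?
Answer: Add(-1026, Mul(Rational(2, 7), Pow(1243, Rational(1, 2)))) ≈ -1015.9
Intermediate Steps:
Function('J')(S, n) = Mul(2, n)
Function('g')(N, q) = Mul(N, Add(N, q))
Function('R')(M, L) = Mul(Rational(-1, 7), Pow(Add(-9, M, Mul(2, L, Add(3, Mul(2, L)))), Rational(1, 2))) (Function('R')(M, L) = Mul(Rational(-1, 7), Pow(Add(Add(M, -9), Mul(Mul(2, L), Add(Mul(2, L), 3))), Rational(1, 2))) = Mul(Rational(-1, 7), Pow(Add(Add(-9, M), Mul(Mul(2, L), Add(3, Mul(2, L)))), Rational(1, 2))) = Mul(Rational(-1, 7), Pow(Add(Add(-9, M), Mul(2, L, Add(3, Mul(2, L)))), Rational(1, 2))) = Mul(Rational(-1, 7), Pow(Add(-9, M, Mul(2, L, Add(3, Mul(2, L)))), Rational(1, 2))))
Add(-1026, Mul(-1, Function('R')(13, -36))) = Add(-1026, Mul(-1, Mul(Rational(-1, 7), Pow(Add(-9, 13, Mul(2, -36, Add(3, Mul(2, -36)))), Rational(1, 2))))) = Add(-1026, Mul(-1, Mul(Rational(-1, 7), Pow(Add(-9, 13, Mul(2, -36, Add(3, -72))), Rational(1, 2))))) = Add(-1026, Mul(-1, Mul(Rational(-1, 7), Pow(Add(-9, 13, Mul(2, -36, -69)), Rational(1, 2))))) = Add(-1026, Mul(-1, Mul(Rational(-1, 7), Pow(Add(-9, 13, 4968), Rational(1, 2))))) = Add(-1026, Mul(-1, Mul(Rational(-1, 7), Pow(4972, Rational(1, 2))))) = Add(-1026, Mul(-1, Mul(Rational(-1, 7), Mul(2, Pow(1243, Rational(1, 2)))))) = Add(-1026, Mul(-1, Mul(Rational(-2, 7), Pow(1243, Rational(1, 2))))) = Add(-1026, Mul(Rational(2, 7), Pow(1243, Rational(1, 2))))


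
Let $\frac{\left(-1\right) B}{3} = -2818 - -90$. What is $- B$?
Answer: $-8184$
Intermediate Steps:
$B = 8184$ ($B = - 3 \left(-2818 - -90\right) = - 3 \left(-2818 + 90\right) = \left(-3\right) \left(-2728\right) = 8184$)
$- B = \left(-1\right) 8184 = -8184$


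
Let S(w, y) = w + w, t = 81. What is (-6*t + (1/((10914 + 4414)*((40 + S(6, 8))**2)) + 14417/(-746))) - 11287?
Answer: -182305796690827/15459698176 ≈ -11792.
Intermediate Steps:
S(w, y) = 2*w
(-6*t + (1/((10914 + 4414)*((40 + S(6, 8))**2)) + 14417/(-746))) - 11287 = (-6*81 + (1/((10914 + 4414)*((40 + 2*6)**2)) + 14417/(-746))) - 11287 = (-486 + (1/(15328*((40 + 12)**2)) + 14417*(-1/746))) - 11287 = (-486 + (1/(15328*(52**2)) - 14417/746)) - 11287 = (-486 + ((1/15328)/2704 - 14417/746)) - 11287 = (-486 + ((1/15328)*(1/2704) - 14417/746)) - 11287 = (-486 + (1/41446912 - 14417/746)) - 11287 = (-486 - 298770064779/15459698176) - 11287 = -7812183378315/15459698176 - 11287 = -182305796690827/15459698176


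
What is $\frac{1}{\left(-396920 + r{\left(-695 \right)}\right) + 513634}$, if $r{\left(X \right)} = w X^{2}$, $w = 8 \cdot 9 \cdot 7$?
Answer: $\frac{1}{243561314} \approx 4.1057 \cdot 10^{-9}$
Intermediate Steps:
$w = 504$ ($w = 72 \cdot 7 = 504$)
$r{\left(X \right)} = 504 X^{2}$
$\frac{1}{\left(-396920 + r{\left(-695 \right)}\right) + 513634} = \frac{1}{\left(-396920 + 504 \left(-695\right)^{2}\right) + 513634} = \frac{1}{\left(-396920 + 504 \cdot 483025\right) + 513634} = \frac{1}{\left(-396920 + 243444600\right) + 513634} = \frac{1}{243047680 + 513634} = \frac{1}{243561314}$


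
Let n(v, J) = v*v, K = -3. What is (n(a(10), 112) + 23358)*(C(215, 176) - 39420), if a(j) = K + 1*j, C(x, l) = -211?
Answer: -927642817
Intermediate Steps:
a(j) = -3 + j (a(j) = -3 + 1*j = -3 + j)
n(v, J) = v**2
(n(a(10), 112) + 23358)*(C(215, 176) - 39420) = ((-3 + 10)**2 + 23358)*(-211 - 39420) = (7**2 + 23358)*(-39631) = (49 + 23358)*(-39631) = 23407*(-39631) = -927642817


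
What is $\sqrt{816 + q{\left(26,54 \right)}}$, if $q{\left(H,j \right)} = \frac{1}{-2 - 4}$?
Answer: $\frac{\sqrt{29370}}{6} \approx 28.563$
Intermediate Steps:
$q{\left(H,j \right)} = - \frac{1}{6}$ ($q{\left(H,j \right)} = \frac{1}{-6} = - \frac{1}{6}$)
$\sqrt{816 + q{\left(26,54 \right)}} = \sqrt{816 - \frac{1}{6}} = \sqrt{\frac{4895}{6}} = \frac{\sqrt{29370}}{6}$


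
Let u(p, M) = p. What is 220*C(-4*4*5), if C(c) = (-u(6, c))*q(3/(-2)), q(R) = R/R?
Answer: -1320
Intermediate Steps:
q(R) = 1
C(c) = -6 (C(c) = -1*6*1 = -6*1 = -6)
220*C(-4*4*5) = 220*(-6) = -1320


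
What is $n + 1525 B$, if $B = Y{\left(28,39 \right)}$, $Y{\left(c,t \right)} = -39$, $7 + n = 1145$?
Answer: $-58337$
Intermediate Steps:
$n = 1138$ ($n = -7 + 1145 = 1138$)
$B = -39$
$n + 1525 B = 1138 + 1525 \left(-39\right) = 1138 - 59475 = -58337$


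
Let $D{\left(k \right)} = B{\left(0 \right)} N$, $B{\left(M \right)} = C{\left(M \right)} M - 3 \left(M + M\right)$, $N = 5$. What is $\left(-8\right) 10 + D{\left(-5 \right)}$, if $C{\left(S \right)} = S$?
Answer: $-80$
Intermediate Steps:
$B{\left(M \right)} = M^{2} - 6 M$ ($B{\left(M \right)} = M M - 3 \left(M + M\right) = M^{2} - 3 \cdot 2 M = M^{2} - 6 M$)
$D{\left(k \right)} = 0$ ($D{\left(k \right)} = 0 \left(-6 + 0\right) 5 = 0 \left(-6\right) 5 = 0 \cdot 5 = 0$)
$\left(-8\right) 10 + D{\left(-5 \right)} = \left(-8\right) 10 + 0 = -80 + 0 = -80$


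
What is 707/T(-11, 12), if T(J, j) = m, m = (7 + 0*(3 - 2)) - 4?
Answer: 707/3 ≈ 235.67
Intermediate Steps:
m = 3 (m = (7 + 0*1) - 4 = (7 + 0) - 4 = 7 - 4 = 3)
T(J, j) = 3
707/T(-11, 12) = 707/3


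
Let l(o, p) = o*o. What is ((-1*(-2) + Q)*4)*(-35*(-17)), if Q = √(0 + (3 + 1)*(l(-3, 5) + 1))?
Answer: 4760 + 4760*√10 ≈ 19812.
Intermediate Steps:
l(o, p) = o²
Q = 2*√10 (Q = √(0 + (3 + 1)*((-3)² + 1)) = √(0 + 4*(9 + 1)) = √(0 + 4*10) = √(0 + 40) = √40 = 2*√10 ≈ 6.3246)
((-1*(-2) + Q)*4)*(-35*(-17)) = ((-1*(-2) + 2*√10)*4)*(-35*(-17)) = ((2 + 2*√10)*4)*595 = (8 + 8*√10)*595 = 4760 + 4760*√10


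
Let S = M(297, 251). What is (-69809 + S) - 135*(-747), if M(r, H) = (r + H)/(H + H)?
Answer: 7790310/251 ≈ 31037.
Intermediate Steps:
M(r, H) = (H + r)/(2*H) (M(r, H) = (H + r)/((2*H)) = (H + r)*(1/(2*H)) = (H + r)/(2*H))
S = 274/251 (S = (½)*(251 + 297)/251 = (½)*(1/251)*548 = 274/251 ≈ 1.0916)
(-69809 + S) - 135*(-747) = (-69809 + 274/251) - 135*(-747) = -17521785/251 + 100845 = 7790310/251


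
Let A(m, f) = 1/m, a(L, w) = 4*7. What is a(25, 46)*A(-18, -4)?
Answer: -14/9 ≈ -1.5556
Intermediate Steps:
a(L, w) = 28
a(25, 46)*A(-18, -4) = 28/(-18) = 28*(-1/18) = -14/9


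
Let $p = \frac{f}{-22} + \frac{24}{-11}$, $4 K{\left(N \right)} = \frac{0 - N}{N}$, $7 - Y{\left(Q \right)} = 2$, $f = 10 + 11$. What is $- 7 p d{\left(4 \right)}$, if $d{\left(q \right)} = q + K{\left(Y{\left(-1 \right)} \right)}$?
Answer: $\frac{7245}{88} \approx 82.33$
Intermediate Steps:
$f = 21$
$Y{\left(Q \right)} = 5$ ($Y{\left(Q \right)} = 7 - 2 = 5$)
$K{\left(N \right)} = - \frac{1}{4}$ ($K{\left(N \right)} = \frac{\left(0 - N\right) \frac{1}{N}}{4} = \frac{- N \frac{1}{N}}{4} = \frac{1}{4} \left(-1\right) = - \frac{1}{4}$)
$p = - \frac{69}{22}$ ($p = \frac{21}{-22} + \frac{24}{-11} = 21 \left(- \frac{1}{22}\right) + 24 \left(- \frac{1}{11}\right) = - \frac{21}{22} - \frac{24}{11} = - \frac{69}{22} \approx -3.1364$)
$d{\left(q \right)} = - \frac{1}{4} + q$ ($d{\left(q \right)} = q - \frac{1}{4} = - \frac{1}{4} + q$)
$- 7 p d{\left(4 \right)} = \left(-7\right) \left(- \frac{69}{22}\right) \left(- \frac{1}{4} + 4\right) = \frac{483}{22} \cdot \frac{15}{4} = \frac{7245}{88}$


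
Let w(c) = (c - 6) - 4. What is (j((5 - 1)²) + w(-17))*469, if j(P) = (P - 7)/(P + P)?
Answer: -400995/32 ≈ -12531.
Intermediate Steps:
w(c) = -10 + c (w(c) = (-6 + c) - 4 = -10 + c)
j(P) = (-7 + P)/(2*P) (j(P) = (-7 + P)/((2*P)) = (-7 + P)*(1/(2*P)) = (-7 + P)/(2*P))
(j((5 - 1)²) + w(-17))*469 = ((-7 + (5 - 1)²)/(2*((5 - 1)²)) + (-10 - 17))*469 = ((-7 + 4²)/(2*(4²)) - 27)*469 = ((½)*(-7 + 16)/16 - 27)*469 = ((½)*(1/16)*9 - 27)*469 = (9/32 - 27)*469 = -855/32*469 = -400995/32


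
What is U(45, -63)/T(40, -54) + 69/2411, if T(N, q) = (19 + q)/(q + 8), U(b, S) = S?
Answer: -997809/12055 ≈ -82.771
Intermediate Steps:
T(N, q) = (19 + q)/(8 + q)
U(45, -63)/T(40, -54) + 69/2411 = -63*(8 - 54)/(19 - 54) + 69/2411 = -63/(-35/(-46)) + 69*(1/2411) = -63/((-1/46*(-35))) + 69/2411 = -63/35/46 + 69/2411 = -63*46/35 + 69/2411 = -414/5 + 69/2411 = -997809/12055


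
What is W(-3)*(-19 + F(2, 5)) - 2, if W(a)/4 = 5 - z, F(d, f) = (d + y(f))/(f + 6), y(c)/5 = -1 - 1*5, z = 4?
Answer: -970/11 ≈ -88.182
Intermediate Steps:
y(c) = -30 (y(c) = 5*(-1 - 1*5) = 5*(-1 - 5) = 5*(-6) = -30)
F(d, f) = (-30 + d)/(6 + f) (F(d, f) = (d - 30)/(f + 6) = (-30 + d)/(6 + f))
W(a) = 4 (W(a) = 4*(5 - 1*4) = 4*(5 - 4) = 4*1 = 4)
W(-3)*(-19 + F(2, 5)) - 2 = 4*(-19 + (-30 + 2)/(6 + 5)) - 2 = 4*(-19 - 28/11) - 2 = 4*(-237/11) - 2 = -948/11 - 2 = -970/11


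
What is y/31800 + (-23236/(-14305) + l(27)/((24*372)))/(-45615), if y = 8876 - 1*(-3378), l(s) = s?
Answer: 2643769727573/6861405380640 ≈ 0.38531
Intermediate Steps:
y = 12254 (y = 8876 + 3378 = 12254)
y/31800 + (-23236/(-14305) + l(27)/((24*372)))/(-45615) = 12254/31800 + (-23236/(-14305) + 27/((24*372)))/(-45615) = 12254*(1/31800) + (-23236*(-1/14305) + 27/8928)*(-1/45615) = 6127/15900 + (23236/14305 + 27*(1/8928))*(-1/45615) = 6127/15900 + (23236/14305 + 3/992)*(-1/45615) = 6127/15900 + (23093027/14190560)*(-1/45615) = 6127/15900 - 23093027/647302394400 = 2643769727573/6861405380640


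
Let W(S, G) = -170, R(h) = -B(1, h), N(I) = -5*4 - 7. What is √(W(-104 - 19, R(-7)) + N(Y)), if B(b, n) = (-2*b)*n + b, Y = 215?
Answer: I*√197 ≈ 14.036*I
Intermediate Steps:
N(I) = -27 (N(I) = -20 - 7 = -27)
B(b, n) = b - 2*b*n (B(b, n) = -2*b*n + b = b - 2*b*n)
R(h) = -1 + 2*h (R(h) = -(1 - 2*h) = -1 + 2*h)
√(W(-104 - 19, R(-7)) + N(Y)) = √(-170 - 27) = √(-197) = I*√197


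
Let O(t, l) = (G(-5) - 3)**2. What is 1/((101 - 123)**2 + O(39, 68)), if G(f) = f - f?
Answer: 1/493 ≈ 0.0020284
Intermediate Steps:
G(f) = 0
O(t, l) = 9 (O(t, l) = (0 - 3)**2 = (-3)**2 = 9)
1/((101 - 123)**2 + O(39, 68)) = 1/((101 - 123)**2 + 9) = 1/((-22)**2 + 9) = 1/(484 + 9) = 1/493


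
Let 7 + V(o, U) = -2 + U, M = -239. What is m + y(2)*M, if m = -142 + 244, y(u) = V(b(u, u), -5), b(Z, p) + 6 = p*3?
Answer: 3448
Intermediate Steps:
b(Z, p) = -6 + 3*p (b(Z, p) = -6 + p*3 = -6 + 3*p)
V(o, U) = -9 + U (V(o, U) = -7 + (-2 + U) = -9 + U)
y(u) = -14 (y(u) = -9 - 5 = -14)
m = 102
m + y(2)*M = 102 - 14*(-239) = 102 + 3346 = 3448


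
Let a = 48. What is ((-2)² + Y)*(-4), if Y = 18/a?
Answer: -35/2 ≈ -17.500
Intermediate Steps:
Y = 3/8 (Y = 18/48 = 18*(1/48) = 3/8 ≈ 0.37500)
((-2)² + Y)*(-4) = ((-2)² + 3/8)*(-4) = (4 + 3/8)*(-4) = (35/8)*(-4) = -35/2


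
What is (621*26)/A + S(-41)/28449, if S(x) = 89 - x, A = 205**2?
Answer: 464800804/1195569225 ≈ 0.38877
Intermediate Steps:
A = 42025
(621*26)/A + S(-41)/28449 = (621*26)/42025 + (89 - 1*(-41))/28449 = 16146*(1/42025) + (89 + 41)*(1/28449) = 16146/42025 + 130*(1/28449) = 16146/42025 + 130/28449 = 464800804/1195569225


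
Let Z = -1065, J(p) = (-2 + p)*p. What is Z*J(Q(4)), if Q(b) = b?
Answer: -8520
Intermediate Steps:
J(p) = p*(-2 + p)
Z*J(Q(4)) = -4260*(-2 + 4) = -4260*2 = -1065*8 = -8520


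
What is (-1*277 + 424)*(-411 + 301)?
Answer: -16170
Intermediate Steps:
(-1*277 + 424)*(-411 + 301) = (-277 + 424)*(-110) = 147*(-110) = -16170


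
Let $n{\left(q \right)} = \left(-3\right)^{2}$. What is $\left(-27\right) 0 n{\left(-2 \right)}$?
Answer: $0$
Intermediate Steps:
$n{\left(q \right)} = 9$
$\left(-27\right) 0 n{\left(-2 \right)} = \left(-27\right) 0 \cdot 9 = 0 \cdot 9 = 0$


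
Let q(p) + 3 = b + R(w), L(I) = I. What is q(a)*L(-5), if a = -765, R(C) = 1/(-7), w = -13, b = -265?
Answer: 9385/7 ≈ 1340.7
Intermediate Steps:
R(C) = -⅐
q(p) = -1877/7 (q(p) = -3 + (-265 - ⅐) = -3 - 1856/7 = -1877/7)
q(a)*L(-5) = -1877/7*(-5) = 9385/7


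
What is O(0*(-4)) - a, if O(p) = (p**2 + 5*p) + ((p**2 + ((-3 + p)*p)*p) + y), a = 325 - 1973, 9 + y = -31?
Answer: 1608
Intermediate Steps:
y = -40 (y = -9 - 31 = -40)
a = -1648
O(p) = -40 + 2*p**2 + 5*p + p**2*(-3 + p) (O(p) = (p**2 + 5*p) + ((p**2 + ((-3 + p)*p)*p) - 40) = (p**2 + 5*p) + ((p**2 + (p*(-3 + p))*p) - 40) = (p**2 + 5*p) + ((p**2 + p**2*(-3 + p)) - 40) = (p**2 + 5*p) + (-40 + p**2 + p**2*(-3 + p)) = -40 + 2*p**2 + 5*p + p**2*(-3 + p))
O(0*(-4)) - a = (-40 + (0*(-4))**3 - (0*(-4))**2 + 5*(0*(-4))) - 1*(-1648) = (-40 + 0**3 - 1*0**2 + 5*0) + 1648 = (-40 + 0 - 1*0 + 0) + 1648 = (-40 + 0 + 0 + 0) + 1648 = -40 + 1648 = 1608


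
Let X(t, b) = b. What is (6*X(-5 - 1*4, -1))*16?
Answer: -96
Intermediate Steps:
(6*X(-5 - 1*4, -1))*16 = (6*(-1))*16 = -6*16 = -96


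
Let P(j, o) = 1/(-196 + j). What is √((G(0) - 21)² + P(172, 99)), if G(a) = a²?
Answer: √63498/12 ≈ 20.999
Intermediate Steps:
√((G(0) - 21)² + P(172, 99)) = √((0² - 21)² + 1/(-196 + 172)) = √((0 - 21)² + 1/(-24)) = √((-21)² - 1/24) = √(441 - 1/24) = √(10583/24) = √63498/12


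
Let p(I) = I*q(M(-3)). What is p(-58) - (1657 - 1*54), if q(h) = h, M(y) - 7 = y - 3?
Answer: -1661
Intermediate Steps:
M(y) = 4 + y (M(y) = 7 + (y - 3) = 7 + (-3 + y) = 4 + y)
p(I) = I (p(I) = I*(4 - 3) = I*1 = I)
p(-58) - (1657 - 1*54) = -58 - (1657 - 1*54) = -58 - (1657 - 54) = -58 - 1*1603 = -58 - 1603 = -1661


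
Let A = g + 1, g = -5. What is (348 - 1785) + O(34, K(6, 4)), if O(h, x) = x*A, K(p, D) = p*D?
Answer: -1533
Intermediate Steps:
A = -4 (A = -5 + 1 = -4)
K(p, D) = D*p
O(h, x) = -4*x (O(h, x) = x*(-4) = -4*x)
(348 - 1785) + O(34, K(6, 4)) = (348 - 1785) - 16*6 = -1437 - 4*24 = -1437 - 96 = -1533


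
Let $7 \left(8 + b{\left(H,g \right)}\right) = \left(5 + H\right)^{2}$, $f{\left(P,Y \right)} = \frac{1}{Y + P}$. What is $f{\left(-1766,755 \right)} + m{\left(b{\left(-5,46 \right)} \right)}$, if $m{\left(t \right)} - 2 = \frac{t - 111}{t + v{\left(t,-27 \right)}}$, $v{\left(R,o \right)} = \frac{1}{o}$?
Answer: $\frac{526700}{31341} \approx 16.805$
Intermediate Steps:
$f{\left(P,Y \right)} = \frac{1}{P + Y}$
$b{\left(H,g \right)} = -8 + \frac{\left(5 + H\right)^{2}}{7}$
$m{\left(t \right)} = 2 + \frac{-111 + t}{- \frac{1}{27} + t}$ ($m{\left(t \right)} = 2 + \frac{t - 111}{t + \frac{1}{-27}} = 2 + \frac{-111 + t}{t - \frac{1}{27}} = 2 + \frac{-111 + t}{- \frac{1}{27} + t}$)
$f{\left(-1766,755 \right)} + m{\left(b{\left(-5,46 \right)} \right)} = \frac{1}{-1766 + 755} + \frac{-2999 + 81 \left(-8 + \frac{\left(5 - 5\right)^{2}}{7}\right)}{-1 + 27 \left(-8 + \frac{\left(5 - 5\right)^{2}}{7}\right)} = \frac{1}{-1011} + \frac{-2999 + 81 \left(-8 + \frac{0^{2}}{7}\right)}{-1 + 27 \left(-8 + \frac{0^{2}}{7}\right)} = - \frac{1}{1011} + \frac{-2999 + 81 \left(-8 + \frac{1}{7} \cdot 0\right)}{-1 + 27 \left(-8 + \frac{1}{7} \cdot 0\right)} = - \frac{1}{1011} + \frac{-2999 + 81 \left(-8 + 0\right)}{-1 + 27 \left(-8 + 0\right)} = - \frac{1}{1011} + \frac{-2999 + 81 \left(-8\right)}{-1 + 27 \left(-8\right)} = - \frac{1}{1011} + \frac{-2999 - 648}{-1 - 216} = - \frac{1}{1011} + \frac{1}{-217} \left(-3647\right) = - \frac{1}{1011} - - \frac{521}{31} = - \frac{1}{1011} + \frac{521}{31} = \frac{526700}{31341}$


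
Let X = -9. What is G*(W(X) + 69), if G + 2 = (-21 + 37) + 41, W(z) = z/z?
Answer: 3850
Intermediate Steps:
W(z) = 1
G = 55 (G = -2 + ((-21 + 37) + 41) = -2 + (16 + 41) = -2 + 57 = 55)
G*(W(X) + 69) = 55*(1 + 69) = 55*70 = 3850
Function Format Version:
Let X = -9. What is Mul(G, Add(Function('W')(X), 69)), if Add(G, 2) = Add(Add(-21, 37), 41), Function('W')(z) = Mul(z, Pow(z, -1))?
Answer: 3850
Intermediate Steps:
Function('W')(z) = 1
G = 55 (G = Add(-2, Add(Add(-21, 37), 41)) = Add(-2, Add(16, 41)) = Add(-2, 57) = 55)
Mul(G, Add(Function('W')(X), 69)) = Mul(55, Add(1, 69)) = Mul(55, 70) = 3850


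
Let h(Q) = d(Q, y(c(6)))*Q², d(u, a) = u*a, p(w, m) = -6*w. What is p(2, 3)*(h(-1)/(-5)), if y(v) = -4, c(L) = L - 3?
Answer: 48/5 ≈ 9.6000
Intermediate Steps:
c(L) = -3 + L
d(u, a) = a*u
h(Q) = -4*Q³ (h(Q) = (-4*Q)*Q² = -4*Q³)
p(2, 3)*(h(-1)/(-5)) = (-6*2)*(-4*(-1)³/(-5)) = -12*(-4*(-1))*(-1)/5 = -48*(-1)/5 = -12*(-⅘) = 48/5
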